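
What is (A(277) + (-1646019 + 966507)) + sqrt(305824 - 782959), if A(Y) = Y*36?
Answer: -669540 + 3*I*sqrt(53015) ≈ -6.6954e+5 + 690.75*I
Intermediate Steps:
A(Y) = 36*Y
(A(277) + (-1646019 + 966507)) + sqrt(305824 - 782959) = (36*277 + (-1646019 + 966507)) + sqrt(305824 - 782959) = (9972 - 679512) + sqrt(-477135) = -669540 + 3*I*sqrt(53015)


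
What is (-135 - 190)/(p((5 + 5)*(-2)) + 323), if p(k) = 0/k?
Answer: -325/323 ≈ -1.0062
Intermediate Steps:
p(k) = 0
(-135 - 190)/(p((5 + 5)*(-2)) + 323) = (-135 - 190)/(0 + 323) = -325/323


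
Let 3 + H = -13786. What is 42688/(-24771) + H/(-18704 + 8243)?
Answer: -507207/1251833 ≈ -0.40517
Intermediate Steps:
H = -13789 (H = -3 - 13786 = -13789)
42688/(-24771) + H/(-18704 + 8243) = 42688/(-24771) - 13789/(-18704 + 8243) = 42688*(-1/24771) - 13789/(-10461) = -1856/1077 - 13789*(-1/10461) = -1856/1077 + 13789/10461 = -507207/1251833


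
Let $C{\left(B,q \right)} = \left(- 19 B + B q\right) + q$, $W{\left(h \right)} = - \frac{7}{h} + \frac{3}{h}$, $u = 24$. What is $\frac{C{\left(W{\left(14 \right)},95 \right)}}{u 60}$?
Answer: $\frac{57}{1120} \approx 0.050893$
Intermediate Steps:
$W{\left(h \right)} = - \frac{4}{h}$
$C{\left(B,q \right)} = q - 19 B + B q$
$\frac{C{\left(W{\left(14 \right)},95 \right)}}{u 60} = \frac{95 - 19 \left(- \frac{4}{14}\right) + - \frac{4}{14} \cdot 95}{24 \cdot 60} = \frac{95 - 19 \left(\left(-4\right) \frac{1}{14}\right) + \left(-4\right) \frac{1}{14} \cdot 95}{1440} = \left(95 - - \frac{38}{7} - \frac{190}{7}\right) \frac{1}{1440} = \left(95 + \frac{38}{7} - \frac{190}{7}\right) \frac{1}{1440} = \frac{513}{7} \cdot \frac{1}{1440} = \frac{57}{1120}$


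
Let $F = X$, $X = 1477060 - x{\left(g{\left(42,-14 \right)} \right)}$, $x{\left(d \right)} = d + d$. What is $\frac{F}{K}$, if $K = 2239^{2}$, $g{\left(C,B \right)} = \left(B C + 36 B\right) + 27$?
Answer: $\frac{1479190}{5013121} \approx 0.29506$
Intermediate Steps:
$g{\left(C,B \right)} = 27 + 36 B + B C$ ($g{\left(C,B \right)} = \left(36 B + B C\right) + 27 = 27 + 36 B + B C$)
$x{\left(d \right)} = 2 d$
$K = 5013121$
$X = 1479190$ ($X = 1477060 - 2 \left(27 + 36 \left(-14\right) - 588\right) = 1477060 - 2 \left(27 - 504 - 588\right) = 1477060 - 2 \left(-1065\right) = 1477060 - -2130 = 1477060 + 2130 = 1479190$)
$F = 1479190$
$\frac{F}{K} = \frac{1479190}{5013121}$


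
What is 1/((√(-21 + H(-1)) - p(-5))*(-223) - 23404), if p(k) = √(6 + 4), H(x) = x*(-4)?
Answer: 1/(-23404 + 223*√10 - 223*I*√17) ≈ -4.3983e-5 + 1.7816e-6*I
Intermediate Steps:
H(x) = -4*x
p(k) = √10
1/((√(-21 + H(-1)) - p(-5))*(-223) - 23404) = 1/((√(-21 - 4*(-1)) - √10)*(-223) - 23404) = 1/((√(-21 + 4) - √10)*(-223) - 23404) = 1/((√(-17) - √10)*(-223) - 23404) = 1/((I*√17 - √10)*(-223) - 23404) = 1/((-√10 + I*√17)*(-223) - 23404) = 1/((223*√10 - 223*I*√17) - 23404) = 1/(-23404 + 223*√10 - 223*I*√17)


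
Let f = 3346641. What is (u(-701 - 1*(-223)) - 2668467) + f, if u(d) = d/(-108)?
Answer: 36621635/54 ≈ 6.7818e+5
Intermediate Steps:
u(d) = -d/108 (u(d) = d*(-1/108) = -d/108)
(u(-701 - 1*(-223)) - 2668467) + f = (-(-701 - 1*(-223))/108 - 2668467) + 3346641 = (-(-701 + 223)/108 - 2668467) + 3346641 = (-1/108*(-478) - 2668467) + 3346641 = (239/54 - 2668467) + 3346641 = -144096979/54 + 3346641 = 36621635/54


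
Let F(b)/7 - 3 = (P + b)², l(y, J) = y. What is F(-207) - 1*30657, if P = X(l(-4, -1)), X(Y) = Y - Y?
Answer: 269307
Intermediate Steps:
X(Y) = 0
P = 0
F(b) = 21 + 7*b² (F(b) = 21 + 7*(0 + b)² = 21 + 7*b²)
F(-207) - 1*30657 = (21 + 7*(-207)²) - 1*30657 = (21 + 7*42849) - 30657 = (21 + 299943) - 30657 = 299964 - 30657 = 269307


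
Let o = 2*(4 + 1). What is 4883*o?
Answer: 48830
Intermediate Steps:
o = 10 (o = 2*5 = 10)
4883*o = 4883*10 = 48830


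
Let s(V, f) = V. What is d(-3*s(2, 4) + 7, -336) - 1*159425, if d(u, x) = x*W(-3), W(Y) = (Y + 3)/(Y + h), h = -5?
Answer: -159425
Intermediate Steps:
W(Y) = (3 + Y)/(-5 + Y) (W(Y) = (Y + 3)/(Y - 5) = (3 + Y)/(-5 + Y))
d(u, x) = 0 (d(u, x) = x*((3 - 3)/(-5 - 3)) = x*(0/(-8)) = x*(-1/8*0) = x*0 = 0)
d(-3*s(2, 4) + 7, -336) - 1*159425 = 0 - 1*159425 = 0 - 159425 = -159425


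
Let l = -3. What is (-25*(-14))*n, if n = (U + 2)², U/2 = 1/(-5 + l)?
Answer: 8575/8 ≈ 1071.9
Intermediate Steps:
U = -¼ (U = 2/(-5 - 3) = 2/(-8) = 2*(-⅛) = -¼ ≈ -0.25000)
n = 49/16 (n = (-¼ + 2)² = (7/4)² = 49/16 ≈ 3.0625)
(-25*(-14))*n = -25*(-14)*(49/16) = 350*(49/16) = 8575/8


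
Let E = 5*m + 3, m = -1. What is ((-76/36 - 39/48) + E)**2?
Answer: 502681/20736 ≈ 24.242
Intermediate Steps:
E = -2 (E = 5*(-1) + 3 = -5 + 3 = -2)
((-76/36 - 39/48) + E)**2 = ((-76/36 - 39/48) - 2)**2 = ((-76*1/36 - 39*1/48) - 2)**2 = ((-19/9 - 13/16) - 2)**2 = (-421/144 - 2)**2 = (-709/144)**2 = 502681/20736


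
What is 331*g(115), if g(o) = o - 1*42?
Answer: 24163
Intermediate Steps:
g(o) = -42 + o (g(o) = o - 42 = -42 + o)
331*g(115) = 331*(-42 + 115) = 331*73 = 24163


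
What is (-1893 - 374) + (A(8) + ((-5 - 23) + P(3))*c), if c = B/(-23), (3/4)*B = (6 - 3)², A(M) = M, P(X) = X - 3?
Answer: -51621/23 ≈ -2244.4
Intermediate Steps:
P(X) = -3 + X
B = 12 (B = 4*(6 - 3)²/3 = (4/3)*3² = (4/3)*9 = 12)
c = -12/23 (c = 12/(-23) = 12*(-1/23) = -12/23 ≈ -0.52174)
(-1893 - 374) + (A(8) + ((-5 - 23) + P(3))*c) = (-1893 - 374) + (8 + ((-5 - 23) + (-3 + 3))*(-12/23)) = -2267 + (8 + (-28 + 0)*(-12/23)) = -2267 + (8 - 28*(-12/23)) = -2267 + (8 + 336/23) = -2267 + 520/23 = -51621/23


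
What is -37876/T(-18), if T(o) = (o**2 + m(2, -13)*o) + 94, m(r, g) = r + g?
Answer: -9469/154 ≈ -61.487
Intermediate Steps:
m(r, g) = g + r
T(o) = 94 + o**2 - 11*o (T(o) = (o**2 + (-13 + 2)*o) + 94 = (o**2 - 11*o) + 94 = 94 + o**2 - 11*o)
-37876/T(-18) = -37876/(94 + (-18)**2 - 11*(-18)) = -37876/(94 + 324 + 198) = -37876/616 = -37876*1/616 = -9469/154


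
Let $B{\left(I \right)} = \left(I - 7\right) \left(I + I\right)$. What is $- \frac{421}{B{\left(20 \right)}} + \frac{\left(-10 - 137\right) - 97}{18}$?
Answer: $- \frac{67229}{4680} \approx -14.365$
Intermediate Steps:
$B{\left(I \right)} = 2 I \left(-7 + I\right)$ ($B{\left(I \right)} = \left(-7 + I\right) 2 I = 2 I \left(-7 + I\right)$)
$- \frac{421}{B{\left(20 \right)}} + \frac{\left(-10 - 137\right) - 97}{18} = - \frac{421}{2 \cdot 20 \left(-7 + 20\right)} + \frac{\left(-10 - 137\right) - 97}{18} = - \frac{421}{2 \cdot 20 \cdot 13} + \left(-147 - 97\right) \frac{1}{18} = - \frac{421}{520} - \frac{122}{9} = - \frac{67229}{4680}$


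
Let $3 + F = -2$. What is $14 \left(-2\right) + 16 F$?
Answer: $-108$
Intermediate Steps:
$F = -5$ ($F = -3 - 2 = -5$)
$14 \left(-2\right) + 16 F = 14 \left(-2\right) + 16 \left(-5\right) = -28 - 80 = -108$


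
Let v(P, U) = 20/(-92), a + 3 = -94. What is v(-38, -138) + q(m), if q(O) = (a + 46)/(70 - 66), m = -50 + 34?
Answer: -1193/92 ≈ -12.967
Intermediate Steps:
a = -97 (a = -3 - 94 = -97)
m = -16
v(P, U) = -5/23 (v(P, U) = 20*(-1/92) = -5/23)
q(O) = -51/4 (q(O) = (-97 + 46)/(70 - 66) = -51/4)
v(-38, -138) + q(m) = -5/23 - 51/4 = -1193/92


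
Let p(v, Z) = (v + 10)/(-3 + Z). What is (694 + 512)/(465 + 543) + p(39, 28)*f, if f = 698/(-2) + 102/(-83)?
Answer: -79626311/116200 ≈ -685.25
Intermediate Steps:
p(v, Z) = (10 + v)/(-3 + Z)
f = -29069/83 (f = 698*(-1/2) + 102*(-1/83) = -349 - 102/83 = -29069/83 ≈ -350.23)
(694 + 512)/(465 + 543) + p(39, 28)*f = (694 + 512)/(465 + 543) + ((10 + 39)/(-3 + 28))*(-29069/83) = 1206/1008 + (49/25)*(-29069/83) = 1206*(1/1008) + ((1/25)*49)*(-29069/83) = 67/56 + (49/25)*(-29069/83) = 67/56 - 1424381/2075 = -79626311/116200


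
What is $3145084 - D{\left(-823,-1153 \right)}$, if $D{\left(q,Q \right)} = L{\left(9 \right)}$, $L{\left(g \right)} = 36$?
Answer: $3145048$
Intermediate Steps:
$D{\left(q,Q \right)} = 36$
$3145084 - D{\left(-823,-1153 \right)} = 3145084 - 36 = 3145048$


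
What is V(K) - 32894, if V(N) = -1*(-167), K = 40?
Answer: -32727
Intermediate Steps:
V(N) = 167
V(K) - 32894 = 167 - 32894 = -32727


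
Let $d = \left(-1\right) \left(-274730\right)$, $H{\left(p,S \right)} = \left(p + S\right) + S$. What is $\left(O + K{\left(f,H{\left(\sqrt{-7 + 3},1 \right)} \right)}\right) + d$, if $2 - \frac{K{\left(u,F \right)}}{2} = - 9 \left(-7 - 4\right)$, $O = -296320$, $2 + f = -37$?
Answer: $-21784$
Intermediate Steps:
$f = -39$ ($f = -2 - 37 = -39$)
$H{\left(p,S \right)} = p + 2 S$ ($H{\left(p,S \right)} = \left(S + p\right) + S = p + 2 S$)
$K{\left(u,F \right)} = -194$ ($K{\left(u,F \right)} = 4 - 2 \left(- 9 \left(-7 - 4\right)\right) = 4 - 2 \left(\left(-9\right) \left(-11\right)\right) = 4 - 198 = -194$)
$d = 274730$
$\left(O + K{\left(f,H{\left(\sqrt{-7 + 3},1 \right)} \right)}\right) + d = \left(-296320 - 194\right) + 274730 = -296514 + 274730 = -21784$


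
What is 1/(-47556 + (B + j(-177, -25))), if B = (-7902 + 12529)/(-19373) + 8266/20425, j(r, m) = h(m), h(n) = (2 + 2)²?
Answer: -395693525/18811204547757 ≈ -2.1035e-5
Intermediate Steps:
h(n) = 16 (h(n) = 4² = 16)
j(r, m) = 16
B = 65630743/395693525 (B = 4627*(-1/19373) + 8266*(1/20425) = -4627/19373 + 8266/20425 = 65630743/395693525 ≈ 0.16586)
1/(-47556 + (B + j(-177, -25))) = 1/(-47556 + (65630743/395693525 + 16)) = 1/(-47556 + 6396727143/395693525) = 1/(-18811204547757/395693525) = -395693525/18811204547757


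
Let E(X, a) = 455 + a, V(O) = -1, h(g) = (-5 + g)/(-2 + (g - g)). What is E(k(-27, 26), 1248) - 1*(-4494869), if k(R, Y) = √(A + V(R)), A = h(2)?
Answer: 4496572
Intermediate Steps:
h(g) = 5/2 - g/2 (h(g) = (-5 + g)/(-2 + 0) = (-5 + g)/(-2) = (-5 + g)*(-½) = 5/2 - g/2)
A = 3/2 (A = 5/2 - ½*2 = 5/2 - 1 = 3/2 ≈ 1.5000)
k(R, Y) = √2/2 (k(R, Y) = √(3/2 - 1) = √(½) = √2/2)
E(k(-27, 26), 1248) - 1*(-4494869) = (455 + 1248) - 1*(-4494869) = 1703 + 4494869 = 4496572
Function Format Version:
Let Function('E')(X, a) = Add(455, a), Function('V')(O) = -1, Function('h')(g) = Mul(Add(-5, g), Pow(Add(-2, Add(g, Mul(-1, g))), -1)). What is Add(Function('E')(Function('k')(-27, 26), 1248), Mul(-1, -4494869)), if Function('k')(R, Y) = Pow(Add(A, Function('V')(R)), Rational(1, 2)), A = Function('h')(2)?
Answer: 4496572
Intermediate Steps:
Function('h')(g) = Add(Rational(5, 2), Mul(Rational(-1, 2), g)) (Function('h')(g) = Mul(Add(-5, g), Pow(Add(-2, 0), -1)) = Mul(Add(-5, g), Pow(-2, -1)) = Mul(Add(-5, g), Rational(-1, 2)) = Add(Rational(5, 2), Mul(Rational(-1, 2), g)))
A = Rational(3, 2) (A = Add(Rational(5, 2), Mul(Rational(-1, 2), 2)) = Add(Rational(5, 2), -1) = Rational(3, 2) ≈ 1.5000)
Function('k')(R, Y) = Mul(Rational(1, 2), Pow(2, Rational(1, 2))) (Function('k')(R, Y) = Pow(Add(Rational(3, 2), -1), Rational(1, 2)) = Pow(Rational(1, 2), Rational(1, 2)) = Mul(Rational(1, 2), Pow(2, Rational(1, 2))))
Add(Function('E')(Function('k')(-27, 26), 1248), Mul(-1, -4494869)) = Add(Add(455, 1248), Mul(-1, -4494869)) = Add(1703, 4494869) = 4496572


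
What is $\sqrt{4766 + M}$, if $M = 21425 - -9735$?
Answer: $\sqrt{35926} \approx 189.54$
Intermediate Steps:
$M = 31160$ ($M = 21425 + 9735 = 31160$)
$\sqrt{4766 + M} = \sqrt{4766 + 31160} = \sqrt{35926}$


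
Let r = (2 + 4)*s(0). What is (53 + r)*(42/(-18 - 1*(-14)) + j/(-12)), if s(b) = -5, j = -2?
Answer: -713/3 ≈ -237.67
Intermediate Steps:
r = -30 (r = (2 + 4)*(-5) = 6*(-5) = -30)
(53 + r)*(42/(-18 - 1*(-14)) + j/(-12)) = (53 - 30)*(42/(-18 - 1*(-14)) - 2/(-12)) = 23*(42/(-18 + 14) - 2*(-1/12)) = 23*(42/(-4) + ⅙) = 23*(42*(-¼) + ⅙) = 23*(-21/2 + ⅙) = 23*(-31/3) = -713/3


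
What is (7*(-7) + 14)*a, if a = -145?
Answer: 5075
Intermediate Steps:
(7*(-7) + 14)*a = (7*(-7) + 14)*(-145) = (-49 + 14)*(-145) = -35*(-145) = 5075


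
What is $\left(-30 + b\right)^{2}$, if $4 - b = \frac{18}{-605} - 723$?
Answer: $\frac{177833420209}{366025} \approx 4.8585 \cdot 10^{5}$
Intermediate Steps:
$b = \frac{439853}{605}$ ($b = 4 - \left(\frac{18}{-605} - 723\right) = 4 - \left(18 \left(- \frac{1}{605}\right) - 723\right) = 4 - \left(- \frac{18}{605} - 723\right) = 4 - - \frac{437433}{605} = 4 + \frac{437433}{605} = \frac{439853}{605} \approx 727.03$)
$\left(-30 + b\right)^{2} = \left(-30 + \frac{439853}{605}\right)^{2} = \left(\frac{421703}{605}\right)^{2} = \frac{177833420209}{366025}$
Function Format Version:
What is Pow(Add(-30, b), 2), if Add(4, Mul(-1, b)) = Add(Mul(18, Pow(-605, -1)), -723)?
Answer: Rational(177833420209, 366025) ≈ 4.8585e+5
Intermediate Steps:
b = Rational(439853, 605) (b = Add(4, Mul(-1, Add(Mul(18, Pow(-605, -1)), -723))) = Add(4, Mul(-1, Add(Mul(18, Rational(-1, 605)), -723))) = Add(4, Mul(-1, Add(Rational(-18, 605), -723))) = Add(4, Mul(-1, Rational(-437433, 605))) = Add(4, Rational(437433, 605)) = Rational(439853, 605) ≈ 727.03)
Pow(Add(-30, b), 2) = Pow(Add(-30, Rational(439853, 605)), 2) = Pow(Rational(421703, 605), 2) = Rational(177833420209, 366025)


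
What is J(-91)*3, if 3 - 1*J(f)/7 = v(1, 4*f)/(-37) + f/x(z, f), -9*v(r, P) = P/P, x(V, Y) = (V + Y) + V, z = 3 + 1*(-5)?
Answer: 451549/10545 ≈ 42.821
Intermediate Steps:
z = -2 (z = 3 - 5 = -2)
x(V, Y) = Y + 2*V
v(r, P) = -⅑ (v(r, P) = -P/(9*P) = -⅑*1 = -⅑)
J(f) = 6986/333 - 7*f/(-4 + f) (J(f) = 21 - 7*(-⅑/(-37) + f/(f + 2*(-2))) = 21 - 7*(-⅑*(-1/37) + f/(f - 4)) = 21 - 7*(1/333 + f/(-4 + f)) = 21 + (-7/333 - 7*f/(-4 + f)) = 6986/333 - 7*f/(-4 + f))
J(-91)*3 = (7*(-3992 + 665*(-91))/(333*(-4 - 91)))*3 = ((7/333)*(-3992 - 60515)/(-95))*3 = ((7/333)*(-1/95)*(-64507))*3 = (451549/31635)*3 = 451549/10545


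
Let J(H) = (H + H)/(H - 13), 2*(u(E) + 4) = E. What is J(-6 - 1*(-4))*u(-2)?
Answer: -4/3 ≈ -1.3333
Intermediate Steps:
u(E) = -4 + E/2
J(H) = 2*H/(-13 + H) (J(H) = (2*H)/(-13 + H) = 2*H/(-13 + H))
J(-6 - 1*(-4))*u(-2) = (2*(-6 - 1*(-4))/(-13 + (-6 - 1*(-4))))*(-4 + (1/2)*(-2)) = (2*(-6 + 4)/(-13 + (-6 + 4)))*(-4 - 1) = (2*(-2)/(-13 - 2))*(-5) = (2*(-2)/(-15))*(-5) = (2*(-2)*(-1/15))*(-5) = (4/15)*(-5) = -4/3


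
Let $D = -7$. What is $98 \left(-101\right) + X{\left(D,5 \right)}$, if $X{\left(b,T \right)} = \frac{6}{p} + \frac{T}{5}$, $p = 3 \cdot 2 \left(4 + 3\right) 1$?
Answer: $- \frac{69278}{7} \approx -9896.9$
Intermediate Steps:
$p = 42$ ($p = 3 \cdot 2 \cdot 7 \cdot 1 = 3 \cdot 14 \cdot 1 = 42 \cdot 1 = 42$)
$X{\left(b,T \right)} = \frac{1}{7} + \frac{T}{5}$ ($X{\left(b,T \right)} = \frac{6}{42} + \frac{T}{5} = 6 \cdot \frac{1}{42} + T \frac{1}{5} = \frac{1}{7} + \frac{T}{5}$)
$98 \left(-101\right) + X{\left(D,5 \right)} = 98 \left(-101\right) + \left(\frac{1}{7} + \frac{1}{5} \cdot 5\right) = -9898 + \left(\frac{1}{7} + 1\right) = -9898 + \frac{8}{7} = - \frac{69278}{7}$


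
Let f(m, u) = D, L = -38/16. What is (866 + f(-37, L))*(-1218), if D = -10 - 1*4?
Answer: -1037736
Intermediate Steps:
L = -19/8 (L = -38*1/16 = -19/8 ≈ -2.3750)
D = -14 (D = -10 - 4 = -14)
f(m, u) = -14
(866 + f(-37, L))*(-1218) = (866 - 14)*(-1218) = 852*(-1218) = -1037736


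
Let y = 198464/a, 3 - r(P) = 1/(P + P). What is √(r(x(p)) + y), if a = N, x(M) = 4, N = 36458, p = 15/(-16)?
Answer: √44228038334/72916 ≈ 2.8842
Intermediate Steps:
p = -15/16 (p = 15*(-1/16) = -15/16 ≈ -0.93750)
a = 36458
r(P) = 3 - 1/(2*P) (r(P) = 3 - 1/(P + P) = 3 - 1/(2*P))
y = 99232/18229 (y = 198464/36458 = 198464*(1/36458) = 99232/18229 ≈ 5.4436)
√(r(x(p)) + y) = √((3 - ½/4) + 99232/18229) = √((3 - ½*¼) + 99232/18229) = √((3 - ⅛) + 99232/18229) = √(23/8 + 99232/18229) = √(1213123/145832) = √44228038334/72916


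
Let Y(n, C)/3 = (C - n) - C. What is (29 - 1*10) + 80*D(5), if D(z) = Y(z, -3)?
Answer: -1181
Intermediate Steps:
Y(n, C) = -3*n (Y(n, C) = 3*((C - n) - C) = 3*(-n) = -3*n)
D(z) = -3*z
(29 - 1*10) + 80*D(5) = (29 - 1*10) + 80*(-3*5) = (29 - 10) + 80*(-15) = 19 - 1200 = -1181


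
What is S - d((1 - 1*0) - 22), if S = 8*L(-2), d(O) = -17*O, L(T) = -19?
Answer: -509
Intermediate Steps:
S = -152 (S = 8*(-19) = -152)
S - d((1 - 1*0) - 22) = -152 - (-17)*((1 - 1*0) - 22) = -152 - (-17)*((1 + 0) - 22) = -152 - (-17)*(1 - 22) = -152 - (-17)*(-21) = -152 - 1*357 = -152 - 357 = -509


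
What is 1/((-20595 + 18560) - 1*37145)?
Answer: -1/39180 ≈ -2.5523e-5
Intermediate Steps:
1/((-20595 + 18560) - 1*37145) = 1/(-2035 - 37145) = 1/(-39180) = -1/39180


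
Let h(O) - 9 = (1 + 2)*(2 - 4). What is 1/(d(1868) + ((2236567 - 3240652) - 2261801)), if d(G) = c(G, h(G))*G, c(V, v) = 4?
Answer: -1/3258414 ≈ -3.0690e-7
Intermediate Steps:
h(O) = 3 (h(O) = 9 + (1 + 2)*(2 - 4) = 9 + 3*(-2) = 9 - 6 = 3)
d(G) = 4*G
1/(d(1868) + ((2236567 - 3240652) - 2261801)) = 1/(4*1868 + ((2236567 - 3240652) - 2261801)) = 1/(7472 + (-1004085 - 2261801)) = 1/(7472 - 3265886) = 1/(-3258414) = -1/3258414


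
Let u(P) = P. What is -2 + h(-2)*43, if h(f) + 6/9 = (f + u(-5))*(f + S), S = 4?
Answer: -1898/3 ≈ -632.67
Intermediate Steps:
h(f) = -⅔ + (-5 + f)*(4 + f) (h(f) = -⅔ + (f - 5)*(f + 4) = -⅔ + (-5 + f)*(4 + f))
-2 + h(-2)*43 = -2 + (-62/3 + (-2)² - 1*(-2))*43 = -2 + (-62/3 + 4 + 2)*43 = -2 - 44/3*43 = -2 - 1892/3 = -1898/3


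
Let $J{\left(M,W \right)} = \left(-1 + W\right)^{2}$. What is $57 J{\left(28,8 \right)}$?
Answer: $2793$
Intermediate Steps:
$57 J{\left(28,8 \right)} = 57 \left(-1 + 8\right)^{2} = 57 \cdot 7^{2} = 57 \cdot 49 = 2793$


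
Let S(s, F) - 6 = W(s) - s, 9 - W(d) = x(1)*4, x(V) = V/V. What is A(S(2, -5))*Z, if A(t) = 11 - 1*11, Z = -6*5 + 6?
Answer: 0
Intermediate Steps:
x(V) = 1
Z = -24 (Z = -30 + 6 = -24)
W(d) = 5 (W(d) = 9 - 4 = 5)
S(s, F) = 11 - s (S(s, F) = 6 + (5 - s) = 11 - s)
A(t) = 0 (A(t) = 11 - 11 = 0)
A(S(2, -5))*Z = 0*(-24) = 0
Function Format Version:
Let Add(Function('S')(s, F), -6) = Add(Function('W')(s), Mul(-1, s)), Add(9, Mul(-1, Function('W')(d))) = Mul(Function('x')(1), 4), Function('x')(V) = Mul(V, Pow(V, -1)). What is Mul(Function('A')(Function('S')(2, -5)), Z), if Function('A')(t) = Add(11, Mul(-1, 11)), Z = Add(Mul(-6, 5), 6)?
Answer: 0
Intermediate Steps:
Function('x')(V) = 1
Z = -24 (Z = Add(-30, 6) = -24)
Function('W')(d) = 5 (Function('W')(d) = Add(9, Mul(-1, Mul(1, 4))) = Add(9, Mul(-1, 4)) = Add(9, -4) = 5)
Function('S')(s, F) = Add(11, Mul(-1, s)) (Function('S')(s, F) = Add(6, Add(5, Mul(-1, s))) = Add(11, Mul(-1, s)))
Function('A')(t) = 0 (Function('A')(t) = Add(11, -11) = 0)
Mul(Function('A')(Function('S')(2, -5)), Z) = Mul(0, -24) = 0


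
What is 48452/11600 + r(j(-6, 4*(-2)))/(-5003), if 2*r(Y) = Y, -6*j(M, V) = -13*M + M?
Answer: 60618739/14508700 ≈ 4.1781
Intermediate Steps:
j(M, V) = 2*M (j(M, V) = -(-13*M + M)/6 = -(-2)*M = 2*M)
r(Y) = Y/2
48452/11600 + r(j(-6, 4*(-2)))/(-5003) = 48452/11600 + ((2*(-6))/2)/(-5003) = 48452*(1/11600) + ((½)*(-12))*(-1/5003) = 12113/2900 - 6*(-1/5003) = 12113/2900 + 6/5003 = 60618739/14508700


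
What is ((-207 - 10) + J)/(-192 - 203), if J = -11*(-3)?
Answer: 184/395 ≈ 0.46582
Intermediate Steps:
J = 33
((-207 - 10) + J)/(-192 - 203) = ((-207 - 10) + 33)/(-192 - 203) = (-217 + 33)/(-395) = -184*(-1/395) = 184/395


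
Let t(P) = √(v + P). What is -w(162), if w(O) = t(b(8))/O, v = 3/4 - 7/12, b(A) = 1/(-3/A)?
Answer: -I*√10/324 ≈ -0.0097601*I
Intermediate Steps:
b(A) = -A/3
v = ⅙ (v = 3*(¼) - 7*1/12 = ¾ - 7/12 = ⅙ ≈ 0.16667)
t(P) = √(⅙ + P)
w(O) = I*√10/(2*O) (w(O) = (√(6 + 36*(-⅓*8))/6)/O = (√(6 + 36*(-8/3))/6)/O = (√(6 - 96)/6)/O = (√(-90)/6)/O = ((3*I*√10)/6)/O = (I*√10/2)/O = I*√10/(2*O))
-w(162) = -I*√10/(2*162) = -I*√10/324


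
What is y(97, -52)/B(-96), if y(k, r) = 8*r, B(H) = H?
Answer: 13/3 ≈ 4.3333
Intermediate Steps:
y(97, -52)/B(-96) = (8*(-52))/(-96) = -416*(-1/96) = 13/3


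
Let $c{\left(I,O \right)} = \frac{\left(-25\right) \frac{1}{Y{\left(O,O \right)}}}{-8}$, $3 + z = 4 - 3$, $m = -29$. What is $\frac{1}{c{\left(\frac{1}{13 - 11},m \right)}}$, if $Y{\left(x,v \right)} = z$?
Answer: $- \frac{16}{25} \approx -0.64$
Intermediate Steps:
$z = -2$ ($z = -3 + \left(4 - 3\right) = -3 + 1 = -2$)
$Y{\left(x,v \right)} = -2$
$c{\left(I,O \right)} = - \frac{25}{16}$ ($c{\left(I,O \right)} = \frac{\left(-25\right) \frac{1}{-2}}{-8} = \left(-25\right) \left(- \frac{1}{2}\right) \left(- \frac{1}{8}\right) = \frac{25}{2} \left(- \frac{1}{8}\right) = - \frac{25}{16}$)
$\frac{1}{c{\left(\frac{1}{13 - 11},m \right)}} = \frac{1}{- \frac{25}{16}} = - \frac{16}{25}$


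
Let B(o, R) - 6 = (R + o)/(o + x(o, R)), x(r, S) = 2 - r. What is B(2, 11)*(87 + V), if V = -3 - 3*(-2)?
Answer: 1125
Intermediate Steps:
B(o, R) = 6 + R/2 + o/2 (B(o, R) = 6 + (R + o)/(o + (2 - o)) = 6 + (R + o)/2 = 6 + (R + o)*(1/2) = 6 + (R/2 + o/2) = 6 + R/2 + o/2)
V = 3 (V = -3 + 6 = 3)
B(2, 11)*(87 + V) = (6 + (1/2)*11 + (1/2)*2)*(87 + 3) = (6 + 11/2 + 1)*90 = (25/2)*90 = 1125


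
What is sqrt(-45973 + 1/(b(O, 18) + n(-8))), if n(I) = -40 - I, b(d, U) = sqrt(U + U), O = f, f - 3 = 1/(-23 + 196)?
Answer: 3*I*sqrt(3453086)/26 ≈ 214.41*I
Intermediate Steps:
f = 520/173 (f = 3 + 1/(-23 + 196) = 3 + 1/173 = 520/173 ≈ 3.0058)
O = 520/173 ≈ 3.0058
b(d, U) = sqrt(2)*sqrt(U) (b(d, U) = sqrt(2*U) = sqrt(2)*sqrt(U))
sqrt(-45973 + 1/(b(O, 18) + n(-8))) = sqrt(-45973 + 1/(sqrt(2)*sqrt(18) + (-40 - 1*(-8)))) = sqrt(-45973 + 1/(sqrt(2)*(3*sqrt(2)) + (-40 + 8))) = sqrt(-45973 + 1/(6 - 32)) = sqrt(-45973 + 1/(-26)) = sqrt(-45973 - 1/26) = sqrt(-1195299/26) = 3*I*sqrt(3453086)/26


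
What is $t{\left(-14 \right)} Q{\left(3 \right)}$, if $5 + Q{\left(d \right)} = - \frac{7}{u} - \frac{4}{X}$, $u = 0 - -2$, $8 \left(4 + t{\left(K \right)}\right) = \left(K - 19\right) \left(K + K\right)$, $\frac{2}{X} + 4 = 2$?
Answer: $- \frac{2007}{4} \approx -501.75$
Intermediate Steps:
$X = -1$ ($X = \frac{2}{-4 + 2} = \frac{2}{-2} = 2 \left(- \frac{1}{2}\right) = -1$)
$t{\left(K \right)} = -4 + \frac{K \left(-19 + K\right)}{4}$ ($t{\left(K \right)} = -4 + \frac{\left(K - 19\right) \left(K + K\right)}{8} = -4 + \frac{\left(-19 + K\right) 2 K}{8} = -4 + \frac{2 K \left(-19 + K\right)}{8} = -4 + \frac{K \left(-19 + K\right)}{4}$)
$u = 2$ ($u = 0 + 2 = 2$)
$Q{\left(d \right)} = - \frac{9}{2}$ ($Q{\left(d \right)} = -5 - \left(-4 + \frac{7}{2}\right) = -5 - - \frac{1}{2} = -5 + \left(- \frac{7}{2} + 4\right) = -5 + \frac{1}{2} = - \frac{9}{2}$)
$t{\left(-14 \right)} Q{\left(3 \right)} = \left(-4 - - \frac{133}{2} + \frac{\left(-14\right)^{2}}{4}\right) \left(- \frac{9}{2}\right) = \left(-4 + \frac{133}{2} + \frac{1}{4} \cdot 196\right) \left(- \frac{9}{2}\right) = \left(-4 + \frac{133}{2} + 49\right) \left(- \frac{9}{2}\right) = \frac{223}{2} \left(- \frac{9}{2}\right) = - \frac{2007}{4}$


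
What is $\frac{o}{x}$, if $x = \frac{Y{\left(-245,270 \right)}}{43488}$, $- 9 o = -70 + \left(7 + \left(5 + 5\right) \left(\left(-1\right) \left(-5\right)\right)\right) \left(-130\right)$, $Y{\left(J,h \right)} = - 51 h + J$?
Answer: $- \frac{7228672}{2803} \approx -2578.9$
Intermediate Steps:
$Y{\left(J,h \right)} = J - 51 h$
$o = \frac{7480}{9}$ ($o = - \frac{-70 + \left(7 + \left(5 + 5\right) \left(\left(-1\right) \left(-5\right)\right)\right) \left(-130\right)}{9} = - \frac{-70 + \left(7 + 10 \cdot 5\right) \left(-130\right)}{9} = - \frac{-70 + \left(7 + 50\right) \left(-130\right)}{9} = - \frac{-70 + 57 \left(-130\right)}{9} = - \frac{-70 - 7410}{9} = \left(- \frac{1}{9}\right) \left(-7480\right) = \frac{7480}{9} \approx 831.11$)
$x = - \frac{14015}{43488}$ ($x = \frac{-245 - 13770}{43488} = \left(-245 - 13770\right) \frac{1}{43488} = \left(-14015\right) \frac{1}{43488} = - \frac{14015}{43488} \approx -0.32227$)
$\frac{o}{x} = \frac{7480}{9 \left(- \frac{14015}{43488}\right)} = \frac{7480}{9} \left(- \frac{43488}{14015}\right) = - \frac{7228672}{2803}$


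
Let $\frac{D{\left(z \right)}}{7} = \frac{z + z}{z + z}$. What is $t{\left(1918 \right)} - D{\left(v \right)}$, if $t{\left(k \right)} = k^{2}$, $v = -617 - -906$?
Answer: $3678717$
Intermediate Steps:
$v = 289$ ($v = -617 + 906 = 289$)
$D{\left(z \right)} = 7$ ($D{\left(z \right)} = 7 \frac{z + z}{z + z} = 7 \frac{2 z}{2 z} = 7 \cdot 2 z \frac{1}{2 z} = 7 \cdot 1 = 7$)
$t{\left(1918 \right)} - D{\left(v \right)} = 1918^{2} - 7 = 3678724 - 7 = 3678717$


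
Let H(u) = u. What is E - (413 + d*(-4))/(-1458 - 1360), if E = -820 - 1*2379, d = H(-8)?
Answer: -9014337/2818 ≈ -3198.8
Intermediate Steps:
d = -8
E = -3199 (E = -820 - 2379 = -3199)
E - (413 + d*(-4))/(-1458 - 1360) = -3199 - (413 - 8*(-4))/(-1458 - 1360) = -3199 - (413 + 32)/(-2818) = -3199 - 445*(-1)/2818 = -3199 - 1*(-445/2818) = -3199 + 445/2818 = -9014337/2818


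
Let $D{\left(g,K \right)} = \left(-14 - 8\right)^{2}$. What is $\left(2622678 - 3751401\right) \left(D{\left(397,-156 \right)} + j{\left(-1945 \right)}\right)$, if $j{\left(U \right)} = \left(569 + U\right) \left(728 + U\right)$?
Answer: $-1890696807948$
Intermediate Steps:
$D{\left(g,K \right)} = 484$ ($D{\left(g,K \right)} = \left(-22\right)^{2} = 484$)
$\left(2622678 - 3751401\right) \left(D{\left(397,-156 \right)} + j{\left(-1945 \right)}\right) = \left(2622678 - 3751401\right) \left(484 + \left(414232 + \left(-1945\right)^{2} + 1297 \left(-1945\right)\right)\right) = - 1128723 \left(484 + \left(414232 + 3783025 - 2522665\right)\right) = - 1128723 \left(484 + 1674592\right) = \left(-1128723\right) 1675076 = -1890696807948$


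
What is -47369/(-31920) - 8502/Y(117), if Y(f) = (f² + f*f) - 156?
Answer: 1864643/1591440 ≈ 1.1717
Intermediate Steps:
Y(f) = -156 + 2*f² (Y(f) = (f² + f²) - 156 = 2*f² - 156 = -156 + 2*f²)
-47369/(-31920) - 8502/Y(117) = -47369/(-31920) - 8502/(-156 + 2*117²) = -47369*(-1/31920) - 8502/(-156 + 2*13689) = 6767/4560 - 8502/(-156 + 27378) = 6767/4560 - 8502/27222 = 6767/4560 - 8502*1/27222 = 6767/4560 - 109/349 = 1864643/1591440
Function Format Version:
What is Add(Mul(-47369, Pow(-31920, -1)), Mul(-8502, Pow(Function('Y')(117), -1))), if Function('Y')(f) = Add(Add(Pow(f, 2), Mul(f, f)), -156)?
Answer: Rational(1864643, 1591440) ≈ 1.1717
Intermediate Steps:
Function('Y')(f) = Add(-156, Mul(2, Pow(f, 2))) (Function('Y')(f) = Add(Add(Pow(f, 2), Pow(f, 2)), -156) = Add(Mul(2, Pow(f, 2)), -156) = Add(-156, Mul(2, Pow(f, 2))))
Add(Mul(-47369, Pow(-31920, -1)), Mul(-8502, Pow(Function('Y')(117), -1))) = Add(Mul(-47369, Pow(-31920, -1)), Mul(-8502, Pow(Add(-156, Mul(2, Pow(117, 2))), -1))) = Add(Mul(-47369, Rational(-1, 31920)), Mul(-8502, Pow(Add(-156, Mul(2, 13689)), -1))) = Add(Rational(6767, 4560), Mul(-8502, Pow(Add(-156, 27378), -1))) = Add(Rational(6767, 4560), Mul(-8502, Pow(27222, -1))) = Add(Rational(6767, 4560), Mul(-8502, Rational(1, 27222))) = Add(Rational(6767, 4560), Rational(-109, 349)) = Rational(1864643, 1591440)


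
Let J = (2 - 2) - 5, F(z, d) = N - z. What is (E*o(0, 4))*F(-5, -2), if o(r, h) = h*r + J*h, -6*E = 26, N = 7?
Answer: 1040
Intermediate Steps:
E = -13/3 (E = -⅙*26 = -13/3 ≈ -4.3333)
F(z, d) = 7 - z
J = -5 (J = 0 - 5 = -5)
o(r, h) = -5*h + h*r (o(r, h) = h*r - 5*h = -5*h + h*r)
(E*o(0, 4))*F(-5, -2) = (-52*(-5 + 0)/3)*(7 - 1*(-5)) = (-52*(-5)/3)*(7 + 5) = -13/3*(-20)*12 = (260/3)*12 = 1040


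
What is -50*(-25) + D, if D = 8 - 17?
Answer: 1241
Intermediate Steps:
D = -9
-50*(-25) + D = -50*(-25) - 9 = 1250 - 9 = 1241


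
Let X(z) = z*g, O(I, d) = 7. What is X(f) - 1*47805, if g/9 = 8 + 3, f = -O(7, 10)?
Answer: -48498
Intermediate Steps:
f = -7 (f = -1*7 = -7)
g = 99 (g = 9*(8 + 3) = 9*11 = 99)
X(z) = 99*z (X(z) = z*99 = 99*z)
X(f) - 1*47805 = 99*(-7) - 1*47805 = -693 - 47805 = -48498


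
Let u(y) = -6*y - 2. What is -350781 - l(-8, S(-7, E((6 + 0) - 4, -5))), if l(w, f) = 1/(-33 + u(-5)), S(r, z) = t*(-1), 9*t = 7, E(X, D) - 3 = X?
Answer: -1753904/5 ≈ -3.5078e+5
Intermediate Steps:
u(y) = -2 - 6*y
E(X, D) = 3 + X
t = 7/9 (t = (1/9)*7 = 7/9 ≈ 0.77778)
S(r, z) = -7/9 (S(r, z) = (7/9)*(-1) = -7/9)
l(w, f) = -1/5 (l(w, f) = 1/(-33 + (-2 - 6*(-5))) = 1/(-33 + (-2 + 30)) = 1/(-33 + 28) = 1/(-5) = -1/5)
-350781 - l(-8, S(-7, E((6 + 0) - 4, -5))) = -350781 - 1*(-1/5) = -350781 + 1/5 = -1753904/5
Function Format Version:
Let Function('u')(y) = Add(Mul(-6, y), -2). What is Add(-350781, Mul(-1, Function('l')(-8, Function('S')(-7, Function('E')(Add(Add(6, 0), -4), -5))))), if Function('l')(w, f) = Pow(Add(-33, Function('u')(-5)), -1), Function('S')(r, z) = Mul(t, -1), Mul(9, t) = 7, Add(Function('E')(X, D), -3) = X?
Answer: Rational(-1753904, 5) ≈ -3.5078e+5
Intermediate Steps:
Function('u')(y) = Add(-2, Mul(-6, y))
Function('E')(X, D) = Add(3, X)
t = Rational(7, 9) (t = Mul(Rational(1, 9), 7) = Rational(7, 9) ≈ 0.77778)
Function('S')(r, z) = Rational(-7, 9) (Function('S')(r, z) = Mul(Rational(7, 9), -1) = Rational(-7, 9))
Function('l')(w, f) = Rational(-1, 5) (Function('l')(w, f) = Pow(Add(-33, Add(-2, Mul(-6, -5))), -1) = Pow(Add(-33, Add(-2, 30)), -1) = Pow(Add(-33, 28), -1) = Pow(-5, -1) = Rational(-1, 5))
Add(-350781, Mul(-1, Function('l')(-8, Function('S')(-7, Function('E')(Add(Add(6, 0), -4), -5))))) = Add(-350781, Mul(-1, Rational(-1, 5))) = Add(-350781, Rational(1, 5)) = Rational(-1753904, 5)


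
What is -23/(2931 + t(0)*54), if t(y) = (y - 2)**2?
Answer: -23/3147 ≈ -0.0073086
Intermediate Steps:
t(y) = (-2 + y)**2
-23/(2931 + t(0)*54) = -23/(2931 + (-2 + 0)**2*54) = -23/(2931 + (-2)**2*54) = -23/(2931 + 4*54) = -23/(2931 + 216) = -23/3147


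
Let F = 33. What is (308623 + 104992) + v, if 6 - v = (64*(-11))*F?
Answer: 436853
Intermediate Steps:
v = 23238 (v = 6 - 64*(-11)*33 = 6 - (-704)*33 = 6 - 1*(-23232) = 6 + 23232 = 23238)
(308623 + 104992) + v = (308623 + 104992) + 23238 = 413615 + 23238 = 436853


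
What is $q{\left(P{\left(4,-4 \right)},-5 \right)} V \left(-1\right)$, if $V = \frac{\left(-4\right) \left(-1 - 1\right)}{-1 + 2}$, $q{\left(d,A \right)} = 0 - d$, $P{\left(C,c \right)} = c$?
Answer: $-32$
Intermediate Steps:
$q{\left(d,A \right)} = - d$
$V = 8$ ($V = \frac{\left(-4\right) \left(-1 - 1\right)}{1} = \left(-4\right) \left(-2\right) 1 = 8 \cdot 1 = 8$)
$q{\left(P{\left(4,-4 \right)},-5 \right)} V \left(-1\right) = \left(-1\right) \left(-4\right) 8 \left(-1\right) = 4 \cdot 8 \left(-1\right) = 32 \left(-1\right) = -32$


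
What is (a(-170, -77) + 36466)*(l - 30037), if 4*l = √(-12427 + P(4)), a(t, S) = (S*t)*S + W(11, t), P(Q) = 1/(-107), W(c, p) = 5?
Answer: 29179713983 - 971459*I*√142276830/428 ≈ 2.918e+10 - 2.7074e+7*I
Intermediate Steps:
P(Q) = -1/107
a(t, S) = 5 + t*S² (a(t, S) = (S*t)*S + 5 = t*S² + 5 = 5 + t*S²)
l = I*√142276830/428 (l = √(-12427 - 1/107)/4 = √(-1329690/107)/4 = (I*√142276830/107)/4 = I*√142276830/428 ≈ 27.869*I)
(a(-170, -77) + 36466)*(l - 30037) = ((5 - 170*(-77)²) + 36466)*(I*√142276830/428 - 30037) = ((5 - 170*5929) + 36466)*(-30037 + I*√142276830/428) = ((5 - 1007930) + 36466)*(-30037 + I*√142276830/428) = (-1007925 + 36466)*(-30037 + I*√142276830/428) = -971459*(-30037 + I*√142276830/428) = 29179713983 - 971459*I*√142276830/428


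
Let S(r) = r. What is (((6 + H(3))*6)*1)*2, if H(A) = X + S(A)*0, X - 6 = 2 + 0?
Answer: 168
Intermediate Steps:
X = 8 (X = 6 + (2 + 0) = 6 + 2 = 8)
H(A) = 8 (H(A) = 8 + A*0 = 8 + 0 = 8)
(((6 + H(3))*6)*1)*2 = (((6 + 8)*6)*1)*2 = ((14*6)*1)*2 = (84*1)*2 = 84*2 = 168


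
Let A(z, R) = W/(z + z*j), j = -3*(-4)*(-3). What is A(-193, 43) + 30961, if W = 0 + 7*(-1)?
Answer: 29877364/965 ≈ 30961.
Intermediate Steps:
j = -36 (j = 12*(-3) = -36)
W = -7 (W = 0 - 7 = -7)
A(z, R) = 1/(5*z) (A(z, R) = -7/(z + z*(-36)) = -7/(z - 36*z) = -7*(-1/(35*z)) = -(-1)/(5*z) = 1/(5*z))
A(-193, 43) + 30961 = (1/5)/(-193) + 30961 = (1/5)*(-1/193) + 30961 = -1/965 + 30961 = 29877364/965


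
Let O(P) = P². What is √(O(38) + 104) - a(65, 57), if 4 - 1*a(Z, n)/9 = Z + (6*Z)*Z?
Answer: 228699 + 6*√43 ≈ 2.2874e+5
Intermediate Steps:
a(Z, n) = 36 - 54*Z² - 9*Z (a(Z, n) = 36 - 9*(Z + (6*Z)*Z) = 36 - 9*(Z + 6*Z²) = 36 + (-54*Z² - 9*Z) = 36 - 54*Z² - 9*Z)
√(O(38) + 104) - a(65, 57) = √(38² + 104) - (36 - 54*65² - 9*65) = √(1444 + 104) - (36 - 54*4225 - 585) = √1548 - (36 - 228150 - 585) = 6*√43 - 1*(-228699) = 6*√43 + 228699 = 228699 + 6*√43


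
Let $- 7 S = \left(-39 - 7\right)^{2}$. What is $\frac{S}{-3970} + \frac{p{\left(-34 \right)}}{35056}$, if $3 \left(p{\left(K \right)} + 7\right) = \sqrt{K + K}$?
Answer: $\frac{5284569}{69586160} + \frac{i \sqrt{17}}{52584} \approx 0.075943 + 7.841 \cdot 10^{-5} i$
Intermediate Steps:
$S = - \frac{2116}{7}$ ($S = - \frac{\left(-39 - 7\right)^{2}}{7} = - \frac{\left(-46\right)^{2}}{7} = \left(- \frac{1}{7}\right) 2116 = - \frac{2116}{7} \approx -302.29$)
$p{\left(K \right)} = -7 + \frac{\sqrt{2} \sqrt{K}}{3}$ ($p{\left(K \right)} = -7 + \frac{\sqrt{K + K}}{3} = -7 + \frac{\sqrt{2 K}}{3} = -7 + \frac{\sqrt{2} \sqrt{K}}{3}$)
$\frac{S}{-3970} + \frac{p{\left(-34 \right)}}{35056} = - \frac{2116}{7 \left(-3970\right)} + \frac{-7 + \frac{\sqrt{2} \sqrt{-34}}{3}}{35056} = \left(- \frac{2116}{7}\right) \left(- \frac{1}{3970}\right) + \left(-7 + \frac{\sqrt{2} i \sqrt{34}}{3}\right) \frac{1}{35056} = \frac{1058}{13895} + \left(-7 + \frac{2 i \sqrt{17}}{3}\right) \frac{1}{35056} = \frac{1058}{13895} - \left(\frac{1}{5008} - \frac{i \sqrt{17}}{52584}\right) = \frac{5284569}{69586160} + \frac{i \sqrt{17}}{52584}$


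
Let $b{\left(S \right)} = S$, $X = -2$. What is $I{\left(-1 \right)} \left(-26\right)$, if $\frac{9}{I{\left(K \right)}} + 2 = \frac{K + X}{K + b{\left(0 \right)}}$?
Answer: $-234$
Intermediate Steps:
$I{\left(K \right)} = \frac{9}{-2 + \frac{-2 + K}{K}}$ ($I{\left(K \right)} = \frac{9}{-2 + \frac{K - 2}{K + 0}} = \frac{9}{-2 + \frac{-2 + K}{K}}$)
$I{\left(-1 \right)} \left(-26\right) = \left(-9\right) \left(-1\right) \frac{1}{2 - 1} \left(-26\right) = \left(-9\right) \left(-1\right) 1^{-1} \left(-26\right) = \left(-9\right) \left(-1\right) 1 \left(-26\right) = 9 \left(-26\right) = -234$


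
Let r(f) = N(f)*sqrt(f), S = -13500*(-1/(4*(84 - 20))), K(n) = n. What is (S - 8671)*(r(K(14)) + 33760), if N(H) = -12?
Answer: -581905295/2 + 1654707*sqrt(14)/16 ≈ -2.9057e+8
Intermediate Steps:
S = 3375/64 (S = -13500/((-4*64)) = -13500/(-256) = -13500*(-1/256) = 3375/64 ≈ 52.734)
r(f) = -12*sqrt(f)
(S - 8671)*(r(K(14)) + 33760) = (3375/64 - 8671)*(-12*sqrt(14) + 33760) = -551569*(33760 - 12*sqrt(14))/64 = -581905295/2 + 1654707*sqrt(14)/16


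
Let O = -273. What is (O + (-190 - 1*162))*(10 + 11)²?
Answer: -275625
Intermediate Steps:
(O + (-190 - 1*162))*(10 + 11)² = (-273 + (-190 - 1*162))*(10 + 11)² = (-273 + (-190 - 162))*21² = (-273 - 352)*441 = -625*441 = -275625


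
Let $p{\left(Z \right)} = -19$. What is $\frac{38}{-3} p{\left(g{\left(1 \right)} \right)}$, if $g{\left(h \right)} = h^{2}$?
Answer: $\frac{722}{3} \approx 240.67$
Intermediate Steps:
$\frac{38}{-3} p{\left(g{\left(1 \right)} \right)} = \frac{38}{-3} \left(-19\right) = 38 \left(- \frac{1}{3}\right) \left(-19\right) = \left(- \frac{38}{3}\right) \left(-19\right) = \frac{722}{3}$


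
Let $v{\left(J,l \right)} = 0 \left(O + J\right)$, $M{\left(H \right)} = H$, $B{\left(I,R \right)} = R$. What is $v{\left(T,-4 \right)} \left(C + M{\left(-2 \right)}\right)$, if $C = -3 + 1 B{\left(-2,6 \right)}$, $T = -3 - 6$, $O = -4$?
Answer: $0$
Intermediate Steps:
$T = -9$ ($T = -3 - 6 = -9$)
$C = 3$ ($C = -3 + 1 \cdot 6 = -3 + 6 = 3$)
$v{\left(J,l \right)} = 0$ ($v{\left(J,l \right)} = 0 \left(-4 + J\right) = 0$)
$v{\left(T,-4 \right)} \left(C + M{\left(-2 \right)}\right) = 0 \left(3 - 2\right) = 0 \cdot 1 = 0$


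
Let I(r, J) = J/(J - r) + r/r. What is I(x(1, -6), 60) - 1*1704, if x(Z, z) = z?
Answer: -18723/11 ≈ -1702.1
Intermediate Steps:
I(r, J) = 1 + J/(J - r) (I(r, J) = J/(J - r) + 1 = 1 + J/(J - r))
I(x(1, -6), 60) - 1*1704 = (-1*(-6) + 2*60)/(60 - 1*(-6)) - 1*1704 = (6 + 120)/(60 + 6) - 1704 = 126/66 - 1704 = (1/66)*126 - 1704 = 21/11 - 1704 = -18723/11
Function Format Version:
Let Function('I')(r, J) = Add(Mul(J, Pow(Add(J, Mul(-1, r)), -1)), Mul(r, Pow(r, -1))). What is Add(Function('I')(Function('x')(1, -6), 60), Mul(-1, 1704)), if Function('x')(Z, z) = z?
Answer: Rational(-18723, 11) ≈ -1702.1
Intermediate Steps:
Function('I')(r, J) = Add(1, Mul(J, Pow(Add(J, Mul(-1, r)), -1))) (Function('I')(r, J) = Add(Mul(J, Pow(Add(J, Mul(-1, r)), -1)), 1) = Add(1, Mul(J, Pow(Add(J, Mul(-1, r)), -1))))
Add(Function('I')(Function('x')(1, -6), 60), Mul(-1, 1704)) = Add(Mul(Pow(Add(60, Mul(-1, -6)), -1), Add(Mul(-1, -6), Mul(2, 60))), Mul(-1, 1704)) = Add(Mul(Pow(Add(60, 6), -1), Add(6, 120)), -1704) = Add(Mul(Pow(66, -1), 126), -1704) = Add(Mul(Rational(1, 66), 126), -1704) = Add(Rational(21, 11), -1704) = Rational(-18723, 11)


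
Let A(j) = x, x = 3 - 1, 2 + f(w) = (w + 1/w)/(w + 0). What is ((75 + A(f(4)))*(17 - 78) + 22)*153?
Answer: -715275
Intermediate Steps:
f(w) = -2 + (w + 1/w)/w (f(w) = -2 + (w + 1/w)/(w + 0) = -2 + (w + 1/w)/w)
x = 2
A(j) = 2
((75 + A(f(4)))*(17 - 78) + 22)*153 = ((75 + 2)*(17 - 78) + 22)*153 = (77*(-61) + 22)*153 = (-4697 + 22)*153 = -4675*153 = -715275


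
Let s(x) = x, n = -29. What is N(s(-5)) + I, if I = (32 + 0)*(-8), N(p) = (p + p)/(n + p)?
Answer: -4347/17 ≈ -255.71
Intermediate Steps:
N(p) = 2*p/(-29 + p) (N(p) = (p + p)/(-29 + p) = (2*p)/(-29 + p) = 2*p/(-29 + p))
I = -256 (I = 32*(-8) = -256)
N(s(-5)) + I = 2*(-5)/(-29 - 5) - 256 = 2*(-5)/(-34) - 256 = 2*(-5)*(-1/34) - 256 = 5/17 - 256 = -4347/17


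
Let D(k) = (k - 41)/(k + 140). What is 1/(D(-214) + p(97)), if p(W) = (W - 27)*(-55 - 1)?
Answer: -74/289825 ≈ -0.00025533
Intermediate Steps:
p(W) = 1512 - 56*W (p(W) = (-27 + W)*(-56) = 1512 - 56*W)
D(k) = (-41 + k)/(140 + k)
1/(D(-214) + p(97)) = 1/((-41 - 214)/(140 - 214) + (1512 - 56*97)) = 1/(-255/(-74) + (1512 - 5432)) = 1/(-1/74*(-255) - 3920) = 1/(255/74 - 3920) = 1/(-289825/74) = -74/289825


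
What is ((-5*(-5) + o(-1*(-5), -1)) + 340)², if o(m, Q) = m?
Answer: 136900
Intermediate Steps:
((-5*(-5) + o(-1*(-5), -1)) + 340)² = ((-5*(-5) - 1*(-5)) + 340)² = ((25 + 5) + 340)² = (30 + 340)² = 370² = 136900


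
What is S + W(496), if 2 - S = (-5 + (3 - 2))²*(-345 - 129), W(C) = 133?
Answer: 7719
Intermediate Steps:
S = 7586 (S = 2 - (-5 + (3 - 2))²*(-345 - 129) = 2 - (-5 + 1)²*(-474) = 2 - (-4)²*(-474) = 2 - 16*(-474) = 2 - 1*(-7584) = 2 + 7584 = 7586)
S + W(496) = 7586 + 133 = 7719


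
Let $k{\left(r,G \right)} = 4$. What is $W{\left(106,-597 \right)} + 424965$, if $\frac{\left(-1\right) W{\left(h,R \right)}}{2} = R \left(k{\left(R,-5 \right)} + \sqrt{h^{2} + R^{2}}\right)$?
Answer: $429741 + 1194 \sqrt{367645} \approx 1.1537 \cdot 10^{6}$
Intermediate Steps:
$W{\left(h,R \right)} = - 2 R \left(4 + \sqrt{R^{2} + h^{2}}\right)$ ($W{\left(h,R \right)} = - 2 R \left(4 + \sqrt{h^{2} + R^{2}}\right) = - 2 R \left(4 + \sqrt{R^{2} + h^{2}}\right)$)
$W{\left(106,-597 \right)} + 424965 = \left(-2\right) \left(-597\right) \left(4 + \sqrt{\left(-597\right)^{2} + 106^{2}}\right) + 424965 = \left(-2\right) \left(-597\right) \left(4 + \sqrt{356409 + 11236}\right) + 424965 = \left(-2\right) \left(-597\right) \left(4 + \sqrt{367645}\right) + 424965 = \left(4776 + 1194 \sqrt{367645}\right) + 424965 = 429741 + 1194 \sqrt{367645}$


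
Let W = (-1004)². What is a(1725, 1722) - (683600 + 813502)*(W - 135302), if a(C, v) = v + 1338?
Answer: -1306541871768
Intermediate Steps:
a(C, v) = 1338 + v
W = 1008016
a(1725, 1722) - (683600 + 813502)*(W - 135302) = (1338 + 1722) - (683600 + 813502)*(1008016 - 135302) = 3060 - 1497102*872714 = 3060 - 1*1306541874828 = 3060 - 1306541874828 = -1306541871768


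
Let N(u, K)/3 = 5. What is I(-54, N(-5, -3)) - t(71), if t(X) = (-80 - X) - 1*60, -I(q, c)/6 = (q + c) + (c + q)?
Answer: 679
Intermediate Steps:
N(u, K) = 15 (N(u, K) = 3*5 = 15)
I(q, c) = -12*c - 12*q (I(q, c) = -6*((q + c) + (c + q)) = -6*((c + q) + (c + q)) = -6*(2*c + 2*q) = -12*c - 12*q)
t(X) = -140 - X (t(X) = (-80 - X) - 60 = -140 - X)
I(-54, N(-5, -3)) - t(71) = (-12*15 - 12*(-54)) - (-140 - 1*71) = (-180 + 648) - (-140 - 71) = 468 - 1*(-211) = 468 + 211 = 679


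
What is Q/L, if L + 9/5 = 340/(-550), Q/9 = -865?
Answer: 428175/133 ≈ 3219.4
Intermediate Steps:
Q = -7785 (Q = 9*(-865) = -7785)
L = -133/55 (L = -9/5 + 340/(-550) = -9/5 + 340*(-1/550) = -9/5 - 34/55 = -133/55 ≈ -2.4182)
Q/L = -7785/(-133/55) = -7785*(-55/133) = 428175/133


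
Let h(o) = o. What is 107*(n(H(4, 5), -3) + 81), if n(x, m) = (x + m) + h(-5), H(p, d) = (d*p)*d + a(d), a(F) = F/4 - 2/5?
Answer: 372039/20 ≈ 18602.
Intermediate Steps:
a(F) = -⅖ + F/4 (a(F) = F*(¼) - 2*⅕ = F/4 - ⅖ = -⅖ + F/4)
H(p, d) = -⅖ + d/4 + p*d² (H(p, d) = (d*p)*d + (-⅖ + d/4) = p*d² + (-⅖ + d/4) = -⅖ + d/4 + p*d²)
n(x, m) = -5 + m + x (n(x, m) = (x + m) - 5 = (m + x) - 5 = -5 + m + x)
107*(n(H(4, 5), -3) + 81) = 107*((-5 - 3 + (-⅖ + (¼)*5 + 4*5²)) + 81) = 107*((-5 - 3 + (-⅖ + 5/4 + 4*25)) + 81) = 107*((-5 - 3 + (-⅖ + 5/4 + 100)) + 81) = 107*((-5 - 3 + 2017/20) + 81) = 107*(1857/20 + 81) = 107*(3477/20) = 372039/20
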